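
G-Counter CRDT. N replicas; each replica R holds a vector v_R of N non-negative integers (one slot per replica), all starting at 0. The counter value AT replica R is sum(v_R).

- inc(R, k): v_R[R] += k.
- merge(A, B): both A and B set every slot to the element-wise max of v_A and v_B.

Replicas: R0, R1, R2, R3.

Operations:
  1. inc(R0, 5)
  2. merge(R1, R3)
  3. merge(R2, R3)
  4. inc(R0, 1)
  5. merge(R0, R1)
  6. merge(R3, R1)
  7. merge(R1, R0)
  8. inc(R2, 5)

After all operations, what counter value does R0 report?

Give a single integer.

Answer: 6

Derivation:
Op 1: inc R0 by 5 -> R0=(5,0,0,0) value=5
Op 2: merge R1<->R3 -> R1=(0,0,0,0) R3=(0,0,0,0)
Op 3: merge R2<->R3 -> R2=(0,0,0,0) R3=(0,0,0,0)
Op 4: inc R0 by 1 -> R0=(6,0,0,0) value=6
Op 5: merge R0<->R1 -> R0=(6,0,0,0) R1=(6,0,0,0)
Op 6: merge R3<->R1 -> R3=(6,0,0,0) R1=(6,0,0,0)
Op 7: merge R1<->R0 -> R1=(6,0,0,0) R0=(6,0,0,0)
Op 8: inc R2 by 5 -> R2=(0,0,5,0) value=5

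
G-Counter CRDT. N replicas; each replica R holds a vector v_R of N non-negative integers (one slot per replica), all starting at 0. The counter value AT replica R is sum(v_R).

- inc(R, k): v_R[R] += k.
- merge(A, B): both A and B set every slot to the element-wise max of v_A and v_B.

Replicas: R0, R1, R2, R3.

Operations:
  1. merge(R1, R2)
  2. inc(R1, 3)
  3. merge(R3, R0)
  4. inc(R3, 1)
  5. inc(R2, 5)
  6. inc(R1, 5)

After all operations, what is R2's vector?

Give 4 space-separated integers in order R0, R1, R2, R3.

Op 1: merge R1<->R2 -> R1=(0,0,0,0) R2=(0,0,0,0)
Op 2: inc R1 by 3 -> R1=(0,3,0,0) value=3
Op 3: merge R3<->R0 -> R3=(0,0,0,0) R0=(0,0,0,0)
Op 4: inc R3 by 1 -> R3=(0,0,0,1) value=1
Op 5: inc R2 by 5 -> R2=(0,0,5,0) value=5
Op 6: inc R1 by 5 -> R1=(0,8,0,0) value=8

Answer: 0 0 5 0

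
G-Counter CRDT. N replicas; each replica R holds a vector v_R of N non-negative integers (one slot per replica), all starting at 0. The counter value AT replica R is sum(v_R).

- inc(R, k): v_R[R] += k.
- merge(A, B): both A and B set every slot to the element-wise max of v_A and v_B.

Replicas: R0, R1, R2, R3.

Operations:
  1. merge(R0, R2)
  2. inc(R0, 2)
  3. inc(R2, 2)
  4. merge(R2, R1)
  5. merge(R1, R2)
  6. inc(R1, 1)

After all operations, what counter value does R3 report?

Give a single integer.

Answer: 0

Derivation:
Op 1: merge R0<->R2 -> R0=(0,0,0,0) R2=(0,0,0,0)
Op 2: inc R0 by 2 -> R0=(2,0,0,0) value=2
Op 3: inc R2 by 2 -> R2=(0,0,2,0) value=2
Op 4: merge R2<->R1 -> R2=(0,0,2,0) R1=(0,0,2,0)
Op 5: merge R1<->R2 -> R1=(0,0,2,0) R2=(0,0,2,0)
Op 6: inc R1 by 1 -> R1=(0,1,2,0) value=3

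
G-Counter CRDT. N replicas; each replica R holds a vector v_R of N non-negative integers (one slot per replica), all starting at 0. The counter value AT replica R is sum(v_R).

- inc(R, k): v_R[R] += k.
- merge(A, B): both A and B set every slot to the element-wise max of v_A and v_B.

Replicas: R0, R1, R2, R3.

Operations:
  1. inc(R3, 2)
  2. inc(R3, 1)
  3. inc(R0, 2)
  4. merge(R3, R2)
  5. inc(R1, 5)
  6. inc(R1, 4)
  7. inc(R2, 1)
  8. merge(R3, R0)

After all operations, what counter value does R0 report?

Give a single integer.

Op 1: inc R3 by 2 -> R3=(0,0,0,2) value=2
Op 2: inc R3 by 1 -> R3=(0,0,0,3) value=3
Op 3: inc R0 by 2 -> R0=(2,0,0,0) value=2
Op 4: merge R3<->R2 -> R3=(0,0,0,3) R2=(0,0,0,3)
Op 5: inc R1 by 5 -> R1=(0,5,0,0) value=5
Op 6: inc R1 by 4 -> R1=(0,9,0,0) value=9
Op 7: inc R2 by 1 -> R2=(0,0,1,3) value=4
Op 8: merge R3<->R0 -> R3=(2,0,0,3) R0=(2,0,0,3)

Answer: 5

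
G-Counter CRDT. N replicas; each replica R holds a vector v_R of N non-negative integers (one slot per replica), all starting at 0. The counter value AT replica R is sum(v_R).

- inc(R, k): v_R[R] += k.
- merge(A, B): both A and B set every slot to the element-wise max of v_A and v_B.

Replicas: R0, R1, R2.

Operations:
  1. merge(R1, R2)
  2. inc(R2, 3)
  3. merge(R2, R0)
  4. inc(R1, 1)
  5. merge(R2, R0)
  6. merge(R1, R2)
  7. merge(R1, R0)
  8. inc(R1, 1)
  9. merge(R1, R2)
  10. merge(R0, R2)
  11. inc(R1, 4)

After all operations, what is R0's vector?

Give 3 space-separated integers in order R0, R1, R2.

Answer: 0 2 3

Derivation:
Op 1: merge R1<->R2 -> R1=(0,0,0) R2=(0,0,0)
Op 2: inc R2 by 3 -> R2=(0,0,3) value=3
Op 3: merge R2<->R0 -> R2=(0,0,3) R0=(0,0,3)
Op 4: inc R1 by 1 -> R1=(0,1,0) value=1
Op 5: merge R2<->R0 -> R2=(0,0,3) R0=(0,0,3)
Op 6: merge R1<->R2 -> R1=(0,1,3) R2=(0,1,3)
Op 7: merge R1<->R0 -> R1=(0,1,3) R0=(0,1,3)
Op 8: inc R1 by 1 -> R1=(0,2,3) value=5
Op 9: merge R1<->R2 -> R1=(0,2,3) R2=(0,2,3)
Op 10: merge R0<->R2 -> R0=(0,2,3) R2=(0,2,3)
Op 11: inc R1 by 4 -> R1=(0,6,3) value=9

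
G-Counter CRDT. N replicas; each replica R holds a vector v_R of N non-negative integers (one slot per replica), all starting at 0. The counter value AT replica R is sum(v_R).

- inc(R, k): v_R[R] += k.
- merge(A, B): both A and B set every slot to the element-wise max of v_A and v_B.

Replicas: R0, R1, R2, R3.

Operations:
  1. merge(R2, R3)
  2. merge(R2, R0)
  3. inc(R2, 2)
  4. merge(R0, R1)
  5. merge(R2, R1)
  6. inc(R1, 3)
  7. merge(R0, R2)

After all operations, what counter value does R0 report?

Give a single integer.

Op 1: merge R2<->R3 -> R2=(0,0,0,0) R3=(0,0,0,0)
Op 2: merge R2<->R0 -> R2=(0,0,0,0) R0=(0,0,0,0)
Op 3: inc R2 by 2 -> R2=(0,0,2,0) value=2
Op 4: merge R0<->R1 -> R0=(0,0,0,0) R1=(0,0,0,0)
Op 5: merge R2<->R1 -> R2=(0,0,2,0) R1=(0,0,2,0)
Op 6: inc R1 by 3 -> R1=(0,3,2,0) value=5
Op 7: merge R0<->R2 -> R0=(0,0,2,0) R2=(0,0,2,0)

Answer: 2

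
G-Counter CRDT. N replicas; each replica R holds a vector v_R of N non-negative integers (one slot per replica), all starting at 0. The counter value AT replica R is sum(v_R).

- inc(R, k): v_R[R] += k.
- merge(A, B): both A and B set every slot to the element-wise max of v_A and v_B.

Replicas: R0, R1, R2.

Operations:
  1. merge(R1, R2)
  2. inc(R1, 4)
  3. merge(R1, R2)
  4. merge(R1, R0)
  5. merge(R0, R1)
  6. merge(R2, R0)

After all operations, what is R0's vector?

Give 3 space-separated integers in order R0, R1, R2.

Answer: 0 4 0

Derivation:
Op 1: merge R1<->R2 -> R1=(0,0,0) R2=(0,0,0)
Op 2: inc R1 by 4 -> R1=(0,4,0) value=4
Op 3: merge R1<->R2 -> R1=(0,4,0) R2=(0,4,0)
Op 4: merge R1<->R0 -> R1=(0,4,0) R0=(0,4,0)
Op 5: merge R0<->R1 -> R0=(0,4,0) R1=(0,4,0)
Op 6: merge R2<->R0 -> R2=(0,4,0) R0=(0,4,0)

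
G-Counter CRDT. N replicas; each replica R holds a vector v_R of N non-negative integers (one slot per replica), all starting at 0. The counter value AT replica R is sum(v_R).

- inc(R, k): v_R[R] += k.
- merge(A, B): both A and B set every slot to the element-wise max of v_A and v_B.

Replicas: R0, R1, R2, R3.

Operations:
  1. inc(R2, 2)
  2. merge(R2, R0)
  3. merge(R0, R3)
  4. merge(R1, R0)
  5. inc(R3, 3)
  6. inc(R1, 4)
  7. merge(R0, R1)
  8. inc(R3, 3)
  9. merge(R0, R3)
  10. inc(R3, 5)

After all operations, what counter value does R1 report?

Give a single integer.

Answer: 6

Derivation:
Op 1: inc R2 by 2 -> R2=(0,0,2,0) value=2
Op 2: merge R2<->R0 -> R2=(0,0,2,0) R0=(0,0,2,0)
Op 3: merge R0<->R3 -> R0=(0,0,2,0) R3=(0,0,2,0)
Op 4: merge R1<->R0 -> R1=(0,0,2,0) R0=(0,0,2,0)
Op 5: inc R3 by 3 -> R3=(0,0,2,3) value=5
Op 6: inc R1 by 4 -> R1=(0,4,2,0) value=6
Op 7: merge R0<->R1 -> R0=(0,4,2,0) R1=(0,4,2,0)
Op 8: inc R3 by 3 -> R3=(0,0,2,6) value=8
Op 9: merge R0<->R3 -> R0=(0,4,2,6) R3=(0,4,2,6)
Op 10: inc R3 by 5 -> R3=(0,4,2,11) value=17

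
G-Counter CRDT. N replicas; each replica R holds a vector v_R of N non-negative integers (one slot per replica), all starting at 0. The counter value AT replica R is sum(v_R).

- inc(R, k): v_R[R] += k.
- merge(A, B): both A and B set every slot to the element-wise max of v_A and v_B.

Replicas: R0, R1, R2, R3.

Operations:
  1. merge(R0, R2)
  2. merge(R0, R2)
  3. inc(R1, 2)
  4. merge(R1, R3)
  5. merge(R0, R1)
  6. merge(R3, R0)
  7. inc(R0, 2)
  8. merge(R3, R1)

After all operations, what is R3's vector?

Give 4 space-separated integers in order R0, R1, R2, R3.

Op 1: merge R0<->R2 -> R0=(0,0,0,0) R2=(0,0,0,0)
Op 2: merge R0<->R2 -> R0=(0,0,0,0) R2=(0,0,0,0)
Op 3: inc R1 by 2 -> R1=(0,2,0,0) value=2
Op 4: merge R1<->R3 -> R1=(0,2,0,0) R3=(0,2,0,0)
Op 5: merge R0<->R1 -> R0=(0,2,0,0) R1=(0,2,0,0)
Op 6: merge R3<->R0 -> R3=(0,2,0,0) R0=(0,2,0,0)
Op 7: inc R0 by 2 -> R0=(2,2,0,0) value=4
Op 8: merge R3<->R1 -> R3=(0,2,0,0) R1=(0,2,0,0)

Answer: 0 2 0 0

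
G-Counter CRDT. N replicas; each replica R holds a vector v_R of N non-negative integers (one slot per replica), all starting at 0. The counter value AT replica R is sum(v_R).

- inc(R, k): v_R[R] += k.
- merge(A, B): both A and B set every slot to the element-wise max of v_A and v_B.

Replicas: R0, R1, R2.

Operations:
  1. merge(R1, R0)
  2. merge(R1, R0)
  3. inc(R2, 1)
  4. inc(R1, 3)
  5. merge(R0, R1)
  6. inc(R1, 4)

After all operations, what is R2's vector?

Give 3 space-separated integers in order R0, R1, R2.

Answer: 0 0 1

Derivation:
Op 1: merge R1<->R0 -> R1=(0,0,0) R0=(0,0,0)
Op 2: merge R1<->R0 -> R1=(0,0,0) R0=(0,0,0)
Op 3: inc R2 by 1 -> R2=(0,0,1) value=1
Op 4: inc R1 by 3 -> R1=(0,3,0) value=3
Op 5: merge R0<->R1 -> R0=(0,3,0) R1=(0,3,0)
Op 6: inc R1 by 4 -> R1=(0,7,0) value=7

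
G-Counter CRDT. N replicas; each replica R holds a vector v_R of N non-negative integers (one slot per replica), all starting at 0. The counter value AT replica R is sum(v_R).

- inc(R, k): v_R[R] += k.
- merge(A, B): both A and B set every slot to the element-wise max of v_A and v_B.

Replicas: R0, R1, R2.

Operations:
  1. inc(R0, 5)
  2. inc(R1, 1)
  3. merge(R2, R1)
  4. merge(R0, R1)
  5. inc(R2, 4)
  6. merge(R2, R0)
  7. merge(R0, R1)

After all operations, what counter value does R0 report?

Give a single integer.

Op 1: inc R0 by 5 -> R0=(5,0,0) value=5
Op 2: inc R1 by 1 -> R1=(0,1,0) value=1
Op 3: merge R2<->R1 -> R2=(0,1,0) R1=(0,1,0)
Op 4: merge R0<->R1 -> R0=(5,1,0) R1=(5,1,0)
Op 5: inc R2 by 4 -> R2=(0,1,4) value=5
Op 6: merge R2<->R0 -> R2=(5,1,4) R0=(5,1,4)
Op 7: merge R0<->R1 -> R0=(5,1,4) R1=(5,1,4)

Answer: 10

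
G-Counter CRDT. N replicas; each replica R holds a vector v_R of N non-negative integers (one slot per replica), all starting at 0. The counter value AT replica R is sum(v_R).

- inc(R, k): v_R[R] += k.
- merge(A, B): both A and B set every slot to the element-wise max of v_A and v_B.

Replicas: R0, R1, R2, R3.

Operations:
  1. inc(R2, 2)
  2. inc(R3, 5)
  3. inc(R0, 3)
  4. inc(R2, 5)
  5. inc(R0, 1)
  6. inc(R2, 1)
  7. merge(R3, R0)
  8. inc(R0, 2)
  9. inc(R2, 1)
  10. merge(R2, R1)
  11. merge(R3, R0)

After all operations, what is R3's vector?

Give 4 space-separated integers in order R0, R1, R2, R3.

Op 1: inc R2 by 2 -> R2=(0,0,2,0) value=2
Op 2: inc R3 by 5 -> R3=(0,0,0,5) value=5
Op 3: inc R0 by 3 -> R0=(3,0,0,0) value=3
Op 4: inc R2 by 5 -> R2=(0,0,7,0) value=7
Op 5: inc R0 by 1 -> R0=(4,0,0,0) value=4
Op 6: inc R2 by 1 -> R2=(0,0,8,0) value=8
Op 7: merge R3<->R0 -> R3=(4,0,0,5) R0=(4,0,0,5)
Op 8: inc R0 by 2 -> R0=(6,0,0,5) value=11
Op 9: inc R2 by 1 -> R2=(0,0,9,0) value=9
Op 10: merge R2<->R1 -> R2=(0,0,9,0) R1=(0,0,9,0)
Op 11: merge R3<->R0 -> R3=(6,0,0,5) R0=(6,0,0,5)

Answer: 6 0 0 5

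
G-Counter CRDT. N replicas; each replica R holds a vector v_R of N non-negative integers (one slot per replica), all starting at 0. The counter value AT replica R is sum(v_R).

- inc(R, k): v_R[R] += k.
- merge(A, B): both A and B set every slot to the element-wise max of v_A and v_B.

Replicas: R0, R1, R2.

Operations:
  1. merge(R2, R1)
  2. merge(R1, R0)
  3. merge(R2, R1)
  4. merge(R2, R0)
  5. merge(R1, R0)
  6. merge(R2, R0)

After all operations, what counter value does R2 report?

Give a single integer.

Answer: 0

Derivation:
Op 1: merge R2<->R1 -> R2=(0,0,0) R1=(0,0,0)
Op 2: merge R1<->R0 -> R1=(0,0,0) R0=(0,0,0)
Op 3: merge R2<->R1 -> R2=(0,0,0) R1=(0,0,0)
Op 4: merge R2<->R0 -> R2=(0,0,0) R0=(0,0,0)
Op 5: merge R1<->R0 -> R1=(0,0,0) R0=(0,0,0)
Op 6: merge R2<->R0 -> R2=(0,0,0) R0=(0,0,0)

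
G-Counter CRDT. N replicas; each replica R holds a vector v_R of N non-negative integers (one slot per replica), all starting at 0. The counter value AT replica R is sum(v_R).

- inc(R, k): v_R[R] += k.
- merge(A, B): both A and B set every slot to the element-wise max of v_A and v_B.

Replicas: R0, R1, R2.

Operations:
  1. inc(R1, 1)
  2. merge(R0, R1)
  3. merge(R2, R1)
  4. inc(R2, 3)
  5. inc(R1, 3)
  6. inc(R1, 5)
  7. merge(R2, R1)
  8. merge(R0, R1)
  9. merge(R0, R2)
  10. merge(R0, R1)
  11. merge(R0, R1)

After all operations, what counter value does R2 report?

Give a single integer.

Op 1: inc R1 by 1 -> R1=(0,1,0) value=1
Op 2: merge R0<->R1 -> R0=(0,1,0) R1=(0,1,0)
Op 3: merge R2<->R1 -> R2=(0,1,0) R1=(0,1,0)
Op 4: inc R2 by 3 -> R2=(0,1,3) value=4
Op 5: inc R1 by 3 -> R1=(0,4,0) value=4
Op 6: inc R1 by 5 -> R1=(0,9,0) value=9
Op 7: merge R2<->R1 -> R2=(0,9,3) R1=(0,9,3)
Op 8: merge R0<->R1 -> R0=(0,9,3) R1=(0,9,3)
Op 9: merge R0<->R2 -> R0=(0,9,3) R2=(0,9,3)
Op 10: merge R0<->R1 -> R0=(0,9,3) R1=(0,9,3)
Op 11: merge R0<->R1 -> R0=(0,9,3) R1=(0,9,3)

Answer: 12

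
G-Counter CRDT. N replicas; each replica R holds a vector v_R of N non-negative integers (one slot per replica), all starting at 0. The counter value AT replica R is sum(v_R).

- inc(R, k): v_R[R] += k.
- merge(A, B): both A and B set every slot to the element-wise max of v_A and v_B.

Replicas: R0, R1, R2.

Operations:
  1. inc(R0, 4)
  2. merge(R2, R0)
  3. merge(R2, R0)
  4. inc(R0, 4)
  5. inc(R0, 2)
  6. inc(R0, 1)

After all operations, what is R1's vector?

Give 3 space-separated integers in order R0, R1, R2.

Op 1: inc R0 by 4 -> R0=(4,0,0) value=4
Op 2: merge R2<->R0 -> R2=(4,0,0) R0=(4,0,0)
Op 3: merge R2<->R0 -> R2=(4,0,0) R0=(4,0,0)
Op 4: inc R0 by 4 -> R0=(8,0,0) value=8
Op 5: inc R0 by 2 -> R0=(10,0,0) value=10
Op 6: inc R0 by 1 -> R0=(11,0,0) value=11

Answer: 0 0 0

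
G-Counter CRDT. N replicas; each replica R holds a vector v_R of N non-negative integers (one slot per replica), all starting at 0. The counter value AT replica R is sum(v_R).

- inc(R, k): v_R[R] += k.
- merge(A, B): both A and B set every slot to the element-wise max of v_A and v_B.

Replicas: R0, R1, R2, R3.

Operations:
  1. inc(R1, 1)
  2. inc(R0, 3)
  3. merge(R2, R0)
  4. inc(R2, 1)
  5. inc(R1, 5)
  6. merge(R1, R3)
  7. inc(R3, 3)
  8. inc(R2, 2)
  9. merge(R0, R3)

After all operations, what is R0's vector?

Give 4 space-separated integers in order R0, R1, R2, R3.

Op 1: inc R1 by 1 -> R1=(0,1,0,0) value=1
Op 2: inc R0 by 3 -> R0=(3,0,0,0) value=3
Op 3: merge R2<->R0 -> R2=(3,0,0,0) R0=(3,0,0,0)
Op 4: inc R2 by 1 -> R2=(3,0,1,0) value=4
Op 5: inc R1 by 5 -> R1=(0,6,0,0) value=6
Op 6: merge R1<->R3 -> R1=(0,6,0,0) R3=(0,6,0,0)
Op 7: inc R3 by 3 -> R3=(0,6,0,3) value=9
Op 8: inc R2 by 2 -> R2=(3,0,3,0) value=6
Op 9: merge R0<->R3 -> R0=(3,6,0,3) R3=(3,6,0,3)

Answer: 3 6 0 3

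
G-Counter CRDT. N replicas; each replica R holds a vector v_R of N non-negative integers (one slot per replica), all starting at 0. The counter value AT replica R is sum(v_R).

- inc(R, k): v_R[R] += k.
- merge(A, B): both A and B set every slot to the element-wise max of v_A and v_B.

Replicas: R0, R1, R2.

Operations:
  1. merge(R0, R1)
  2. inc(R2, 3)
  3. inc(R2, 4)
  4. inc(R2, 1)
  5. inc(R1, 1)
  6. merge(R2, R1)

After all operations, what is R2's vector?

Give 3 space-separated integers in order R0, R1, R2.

Answer: 0 1 8

Derivation:
Op 1: merge R0<->R1 -> R0=(0,0,0) R1=(0,0,0)
Op 2: inc R2 by 3 -> R2=(0,0,3) value=3
Op 3: inc R2 by 4 -> R2=(0,0,7) value=7
Op 4: inc R2 by 1 -> R2=(0,0,8) value=8
Op 5: inc R1 by 1 -> R1=(0,1,0) value=1
Op 6: merge R2<->R1 -> R2=(0,1,8) R1=(0,1,8)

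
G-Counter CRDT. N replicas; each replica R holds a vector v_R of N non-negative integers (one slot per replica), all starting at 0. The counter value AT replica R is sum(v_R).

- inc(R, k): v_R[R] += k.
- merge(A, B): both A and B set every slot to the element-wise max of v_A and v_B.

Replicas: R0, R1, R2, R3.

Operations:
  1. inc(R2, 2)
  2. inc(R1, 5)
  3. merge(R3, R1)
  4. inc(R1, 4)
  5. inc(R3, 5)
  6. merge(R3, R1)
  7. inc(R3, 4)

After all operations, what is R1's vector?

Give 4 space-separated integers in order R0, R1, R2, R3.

Op 1: inc R2 by 2 -> R2=(0,0,2,0) value=2
Op 2: inc R1 by 5 -> R1=(0,5,0,0) value=5
Op 3: merge R3<->R1 -> R3=(0,5,0,0) R1=(0,5,0,0)
Op 4: inc R1 by 4 -> R1=(0,9,0,0) value=9
Op 5: inc R3 by 5 -> R3=(0,5,0,5) value=10
Op 6: merge R3<->R1 -> R3=(0,9,0,5) R1=(0,9,0,5)
Op 7: inc R3 by 4 -> R3=(0,9,0,9) value=18

Answer: 0 9 0 5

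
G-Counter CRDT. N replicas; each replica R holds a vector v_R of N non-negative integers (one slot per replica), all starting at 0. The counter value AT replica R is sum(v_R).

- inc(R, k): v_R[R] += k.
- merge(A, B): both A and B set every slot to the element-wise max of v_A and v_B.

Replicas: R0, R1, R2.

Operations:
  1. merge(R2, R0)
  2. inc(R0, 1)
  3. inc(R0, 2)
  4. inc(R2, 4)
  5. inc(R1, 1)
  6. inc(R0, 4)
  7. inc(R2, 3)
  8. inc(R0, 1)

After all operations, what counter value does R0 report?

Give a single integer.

Op 1: merge R2<->R0 -> R2=(0,0,0) R0=(0,0,0)
Op 2: inc R0 by 1 -> R0=(1,0,0) value=1
Op 3: inc R0 by 2 -> R0=(3,0,0) value=3
Op 4: inc R2 by 4 -> R2=(0,0,4) value=4
Op 5: inc R1 by 1 -> R1=(0,1,0) value=1
Op 6: inc R0 by 4 -> R0=(7,0,0) value=7
Op 7: inc R2 by 3 -> R2=(0,0,7) value=7
Op 8: inc R0 by 1 -> R0=(8,0,0) value=8

Answer: 8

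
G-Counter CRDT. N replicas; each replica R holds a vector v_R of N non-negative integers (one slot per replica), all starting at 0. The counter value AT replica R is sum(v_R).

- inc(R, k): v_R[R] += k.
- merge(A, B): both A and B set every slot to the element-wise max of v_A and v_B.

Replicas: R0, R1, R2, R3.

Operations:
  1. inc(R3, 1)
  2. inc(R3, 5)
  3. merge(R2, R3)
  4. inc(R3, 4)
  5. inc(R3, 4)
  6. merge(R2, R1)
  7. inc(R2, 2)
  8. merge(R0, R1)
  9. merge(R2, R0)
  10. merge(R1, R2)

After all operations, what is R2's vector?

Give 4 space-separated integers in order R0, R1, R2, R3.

Op 1: inc R3 by 1 -> R3=(0,0,0,1) value=1
Op 2: inc R3 by 5 -> R3=(0,0,0,6) value=6
Op 3: merge R2<->R3 -> R2=(0,0,0,6) R3=(0,0,0,6)
Op 4: inc R3 by 4 -> R3=(0,0,0,10) value=10
Op 5: inc R3 by 4 -> R3=(0,0,0,14) value=14
Op 6: merge R2<->R1 -> R2=(0,0,0,6) R1=(0,0,0,6)
Op 7: inc R2 by 2 -> R2=(0,0,2,6) value=8
Op 8: merge R0<->R1 -> R0=(0,0,0,6) R1=(0,0,0,6)
Op 9: merge R2<->R0 -> R2=(0,0,2,6) R0=(0,0,2,6)
Op 10: merge R1<->R2 -> R1=(0,0,2,6) R2=(0,0,2,6)

Answer: 0 0 2 6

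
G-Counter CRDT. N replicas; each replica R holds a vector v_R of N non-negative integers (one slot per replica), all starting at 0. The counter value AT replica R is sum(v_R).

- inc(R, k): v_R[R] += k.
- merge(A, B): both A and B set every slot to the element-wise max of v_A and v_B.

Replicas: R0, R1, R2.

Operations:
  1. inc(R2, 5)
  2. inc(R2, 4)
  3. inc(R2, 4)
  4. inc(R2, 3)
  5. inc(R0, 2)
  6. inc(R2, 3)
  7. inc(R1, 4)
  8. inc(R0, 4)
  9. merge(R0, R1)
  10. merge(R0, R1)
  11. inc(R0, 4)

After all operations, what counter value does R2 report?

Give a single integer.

Op 1: inc R2 by 5 -> R2=(0,0,5) value=5
Op 2: inc R2 by 4 -> R2=(0,0,9) value=9
Op 3: inc R2 by 4 -> R2=(0,0,13) value=13
Op 4: inc R2 by 3 -> R2=(0,0,16) value=16
Op 5: inc R0 by 2 -> R0=(2,0,0) value=2
Op 6: inc R2 by 3 -> R2=(0,0,19) value=19
Op 7: inc R1 by 4 -> R1=(0,4,0) value=4
Op 8: inc R0 by 4 -> R0=(6,0,0) value=6
Op 9: merge R0<->R1 -> R0=(6,4,0) R1=(6,4,0)
Op 10: merge R0<->R1 -> R0=(6,4,0) R1=(6,4,0)
Op 11: inc R0 by 4 -> R0=(10,4,0) value=14

Answer: 19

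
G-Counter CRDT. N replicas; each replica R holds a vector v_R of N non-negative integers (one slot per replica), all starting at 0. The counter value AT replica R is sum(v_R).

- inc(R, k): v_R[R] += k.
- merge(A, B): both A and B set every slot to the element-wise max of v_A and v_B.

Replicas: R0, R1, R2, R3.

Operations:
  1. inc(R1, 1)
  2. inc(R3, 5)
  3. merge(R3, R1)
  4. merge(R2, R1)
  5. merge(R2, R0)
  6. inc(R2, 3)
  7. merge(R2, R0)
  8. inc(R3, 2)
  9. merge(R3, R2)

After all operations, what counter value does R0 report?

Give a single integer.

Answer: 9

Derivation:
Op 1: inc R1 by 1 -> R1=(0,1,0,0) value=1
Op 2: inc R3 by 5 -> R3=(0,0,0,5) value=5
Op 3: merge R3<->R1 -> R3=(0,1,0,5) R1=(0,1,0,5)
Op 4: merge R2<->R1 -> R2=(0,1,0,5) R1=(0,1,0,5)
Op 5: merge R2<->R0 -> R2=(0,1,0,5) R0=(0,1,0,5)
Op 6: inc R2 by 3 -> R2=(0,1,3,5) value=9
Op 7: merge R2<->R0 -> R2=(0,1,3,5) R0=(0,1,3,5)
Op 8: inc R3 by 2 -> R3=(0,1,0,7) value=8
Op 9: merge R3<->R2 -> R3=(0,1,3,7) R2=(0,1,3,7)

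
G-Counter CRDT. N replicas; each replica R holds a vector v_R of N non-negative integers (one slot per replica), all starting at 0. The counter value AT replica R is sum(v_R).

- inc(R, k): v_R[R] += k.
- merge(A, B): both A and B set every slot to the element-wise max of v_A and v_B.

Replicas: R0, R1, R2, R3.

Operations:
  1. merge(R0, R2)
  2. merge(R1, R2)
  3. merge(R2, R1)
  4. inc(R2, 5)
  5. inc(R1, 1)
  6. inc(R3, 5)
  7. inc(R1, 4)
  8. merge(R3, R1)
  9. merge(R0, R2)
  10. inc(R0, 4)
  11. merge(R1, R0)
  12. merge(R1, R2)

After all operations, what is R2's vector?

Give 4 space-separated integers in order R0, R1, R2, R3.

Answer: 4 5 5 5

Derivation:
Op 1: merge R0<->R2 -> R0=(0,0,0,0) R2=(0,0,0,0)
Op 2: merge R1<->R2 -> R1=(0,0,0,0) R2=(0,0,0,0)
Op 3: merge R2<->R1 -> R2=(0,0,0,0) R1=(0,0,0,0)
Op 4: inc R2 by 5 -> R2=(0,0,5,0) value=5
Op 5: inc R1 by 1 -> R1=(0,1,0,0) value=1
Op 6: inc R3 by 5 -> R3=(0,0,0,5) value=5
Op 7: inc R1 by 4 -> R1=(0,5,0,0) value=5
Op 8: merge R3<->R1 -> R3=(0,5,0,5) R1=(0,5,0,5)
Op 9: merge R0<->R2 -> R0=(0,0,5,0) R2=(0,0,5,0)
Op 10: inc R0 by 4 -> R0=(4,0,5,0) value=9
Op 11: merge R1<->R0 -> R1=(4,5,5,5) R0=(4,5,5,5)
Op 12: merge R1<->R2 -> R1=(4,5,5,5) R2=(4,5,5,5)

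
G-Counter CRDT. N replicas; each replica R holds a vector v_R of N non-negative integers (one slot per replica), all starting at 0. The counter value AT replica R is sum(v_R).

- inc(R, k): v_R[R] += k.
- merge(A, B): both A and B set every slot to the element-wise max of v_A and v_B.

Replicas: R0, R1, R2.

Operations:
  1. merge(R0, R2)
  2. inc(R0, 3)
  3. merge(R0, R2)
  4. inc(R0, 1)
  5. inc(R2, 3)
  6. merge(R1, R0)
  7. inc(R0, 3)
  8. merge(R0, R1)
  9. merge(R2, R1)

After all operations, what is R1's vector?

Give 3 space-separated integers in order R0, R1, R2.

Answer: 7 0 3

Derivation:
Op 1: merge R0<->R2 -> R0=(0,0,0) R2=(0,0,0)
Op 2: inc R0 by 3 -> R0=(3,0,0) value=3
Op 3: merge R0<->R2 -> R0=(3,0,0) R2=(3,0,0)
Op 4: inc R0 by 1 -> R0=(4,0,0) value=4
Op 5: inc R2 by 3 -> R2=(3,0,3) value=6
Op 6: merge R1<->R0 -> R1=(4,0,0) R0=(4,0,0)
Op 7: inc R0 by 3 -> R0=(7,0,0) value=7
Op 8: merge R0<->R1 -> R0=(7,0,0) R1=(7,0,0)
Op 9: merge R2<->R1 -> R2=(7,0,3) R1=(7,0,3)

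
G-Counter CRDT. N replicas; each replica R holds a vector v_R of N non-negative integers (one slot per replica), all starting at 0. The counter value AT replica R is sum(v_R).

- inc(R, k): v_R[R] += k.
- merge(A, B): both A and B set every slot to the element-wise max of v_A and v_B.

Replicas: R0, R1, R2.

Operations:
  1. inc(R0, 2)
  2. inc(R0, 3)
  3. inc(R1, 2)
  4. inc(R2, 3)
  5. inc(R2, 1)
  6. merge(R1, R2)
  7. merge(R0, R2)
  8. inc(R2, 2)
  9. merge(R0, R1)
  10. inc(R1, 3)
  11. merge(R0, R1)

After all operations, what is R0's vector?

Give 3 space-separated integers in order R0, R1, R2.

Op 1: inc R0 by 2 -> R0=(2,0,0) value=2
Op 2: inc R0 by 3 -> R0=(5,0,0) value=5
Op 3: inc R1 by 2 -> R1=(0,2,0) value=2
Op 4: inc R2 by 3 -> R2=(0,0,3) value=3
Op 5: inc R2 by 1 -> R2=(0,0,4) value=4
Op 6: merge R1<->R2 -> R1=(0,2,4) R2=(0,2,4)
Op 7: merge R0<->R2 -> R0=(5,2,4) R2=(5,2,4)
Op 8: inc R2 by 2 -> R2=(5,2,6) value=13
Op 9: merge R0<->R1 -> R0=(5,2,4) R1=(5,2,4)
Op 10: inc R1 by 3 -> R1=(5,5,4) value=14
Op 11: merge R0<->R1 -> R0=(5,5,4) R1=(5,5,4)

Answer: 5 5 4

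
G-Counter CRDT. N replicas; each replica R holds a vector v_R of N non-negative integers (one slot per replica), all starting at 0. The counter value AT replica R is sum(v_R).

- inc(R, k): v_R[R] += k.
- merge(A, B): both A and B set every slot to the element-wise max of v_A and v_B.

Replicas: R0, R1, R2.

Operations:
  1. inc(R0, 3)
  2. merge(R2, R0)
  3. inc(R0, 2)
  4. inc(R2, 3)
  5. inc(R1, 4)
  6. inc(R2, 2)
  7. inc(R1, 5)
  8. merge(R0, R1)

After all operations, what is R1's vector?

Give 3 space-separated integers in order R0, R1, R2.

Answer: 5 9 0

Derivation:
Op 1: inc R0 by 3 -> R0=(3,0,0) value=3
Op 2: merge R2<->R0 -> R2=(3,0,0) R0=(3,0,0)
Op 3: inc R0 by 2 -> R0=(5,0,0) value=5
Op 4: inc R2 by 3 -> R2=(3,0,3) value=6
Op 5: inc R1 by 4 -> R1=(0,4,0) value=4
Op 6: inc R2 by 2 -> R2=(3,0,5) value=8
Op 7: inc R1 by 5 -> R1=(0,9,0) value=9
Op 8: merge R0<->R1 -> R0=(5,9,0) R1=(5,9,0)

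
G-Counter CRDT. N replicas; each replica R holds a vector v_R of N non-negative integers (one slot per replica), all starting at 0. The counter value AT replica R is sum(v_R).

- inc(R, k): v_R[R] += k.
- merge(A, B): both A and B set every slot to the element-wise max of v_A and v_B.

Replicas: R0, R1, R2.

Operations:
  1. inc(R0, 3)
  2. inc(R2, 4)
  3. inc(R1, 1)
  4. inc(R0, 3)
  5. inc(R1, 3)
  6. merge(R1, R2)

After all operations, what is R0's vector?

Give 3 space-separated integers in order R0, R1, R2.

Answer: 6 0 0

Derivation:
Op 1: inc R0 by 3 -> R0=(3,0,0) value=3
Op 2: inc R2 by 4 -> R2=(0,0,4) value=4
Op 3: inc R1 by 1 -> R1=(0,1,0) value=1
Op 4: inc R0 by 3 -> R0=(6,0,0) value=6
Op 5: inc R1 by 3 -> R1=(0,4,0) value=4
Op 6: merge R1<->R2 -> R1=(0,4,4) R2=(0,4,4)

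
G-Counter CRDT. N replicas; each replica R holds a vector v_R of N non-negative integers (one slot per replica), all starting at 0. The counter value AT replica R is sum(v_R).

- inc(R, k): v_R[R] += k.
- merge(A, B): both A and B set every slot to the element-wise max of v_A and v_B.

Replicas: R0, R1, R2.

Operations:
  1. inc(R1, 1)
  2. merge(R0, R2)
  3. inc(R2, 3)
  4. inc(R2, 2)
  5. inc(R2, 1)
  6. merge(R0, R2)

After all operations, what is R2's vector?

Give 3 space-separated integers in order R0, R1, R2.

Answer: 0 0 6

Derivation:
Op 1: inc R1 by 1 -> R1=(0,1,0) value=1
Op 2: merge R0<->R2 -> R0=(0,0,0) R2=(0,0,0)
Op 3: inc R2 by 3 -> R2=(0,0,3) value=3
Op 4: inc R2 by 2 -> R2=(0,0,5) value=5
Op 5: inc R2 by 1 -> R2=(0,0,6) value=6
Op 6: merge R0<->R2 -> R0=(0,0,6) R2=(0,0,6)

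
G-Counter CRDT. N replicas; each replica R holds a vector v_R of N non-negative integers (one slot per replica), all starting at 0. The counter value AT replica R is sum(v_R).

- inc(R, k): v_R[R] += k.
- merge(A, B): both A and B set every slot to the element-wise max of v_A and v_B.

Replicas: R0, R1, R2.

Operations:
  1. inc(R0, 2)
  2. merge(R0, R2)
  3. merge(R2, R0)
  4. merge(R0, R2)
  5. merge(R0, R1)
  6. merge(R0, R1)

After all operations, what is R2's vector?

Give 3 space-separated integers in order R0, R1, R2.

Answer: 2 0 0

Derivation:
Op 1: inc R0 by 2 -> R0=(2,0,0) value=2
Op 2: merge R0<->R2 -> R0=(2,0,0) R2=(2,0,0)
Op 3: merge R2<->R0 -> R2=(2,0,0) R0=(2,0,0)
Op 4: merge R0<->R2 -> R0=(2,0,0) R2=(2,0,0)
Op 5: merge R0<->R1 -> R0=(2,0,0) R1=(2,0,0)
Op 6: merge R0<->R1 -> R0=(2,0,0) R1=(2,0,0)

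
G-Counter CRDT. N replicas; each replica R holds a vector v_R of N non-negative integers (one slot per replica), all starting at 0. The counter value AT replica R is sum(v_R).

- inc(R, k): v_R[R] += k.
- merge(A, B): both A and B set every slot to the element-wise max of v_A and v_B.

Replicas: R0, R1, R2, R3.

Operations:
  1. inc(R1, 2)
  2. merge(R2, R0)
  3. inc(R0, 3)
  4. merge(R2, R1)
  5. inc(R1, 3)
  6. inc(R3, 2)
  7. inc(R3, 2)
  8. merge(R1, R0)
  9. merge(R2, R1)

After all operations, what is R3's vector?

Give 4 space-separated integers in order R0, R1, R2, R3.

Answer: 0 0 0 4

Derivation:
Op 1: inc R1 by 2 -> R1=(0,2,0,0) value=2
Op 2: merge R2<->R0 -> R2=(0,0,0,0) R0=(0,0,0,0)
Op 3: inc R0 by 3 -> R0=(3,0,0,0) value=3
Op 4: merge R2<->R1 -> R2=(0,2,0,0) R1=(0,2,0,0)
Op 5: inc R1 by 3 -> R1=(0,5,0,0) value=5
Op 6: inc R3 by 2 -> R3=(0,0,0,2) value=2
Op 7: inc R3 by 2 -> R3=(0,0,0,4) value=4
Op 8: merge R1<->R0 -> R1=(3,5,0,0) R0=(3,5,0,0)
Op 9: merge R2<->R1 -> R2=(3,5,0,0) R1=(3,5,0,0)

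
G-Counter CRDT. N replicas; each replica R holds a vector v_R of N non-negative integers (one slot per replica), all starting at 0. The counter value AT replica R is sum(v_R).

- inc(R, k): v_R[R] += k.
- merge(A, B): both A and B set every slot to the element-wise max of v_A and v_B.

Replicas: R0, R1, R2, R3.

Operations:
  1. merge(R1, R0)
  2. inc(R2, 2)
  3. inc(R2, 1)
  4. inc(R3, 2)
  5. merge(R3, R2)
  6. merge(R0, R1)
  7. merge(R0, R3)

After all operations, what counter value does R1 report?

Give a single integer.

Answer: 0

Derivation:
Op 1: merge R1<->R0 -> R1=(0,0,0,0) R0=(0,0,0,0)
Op 2: inc R2 by 2 -> R2=(0,0,2,0) value=2
Op 3: inc R2 by 1 -> R2=(0,0,3,0) value=3
Op 4: inc R3 by 2 -> R3=(0,0,0,2) value=2
Op 5: merge R3<->R2 -> R3=(0,0,3,2) R2=(0,0,3,2)
Op 6: merge R0<->R1 -> R0=(0,0,0,0) R1=(0,0,0,0)
Op 7: merge R0<->R3 -> R0=(0,0,3,2) R3=(0,0,3,2)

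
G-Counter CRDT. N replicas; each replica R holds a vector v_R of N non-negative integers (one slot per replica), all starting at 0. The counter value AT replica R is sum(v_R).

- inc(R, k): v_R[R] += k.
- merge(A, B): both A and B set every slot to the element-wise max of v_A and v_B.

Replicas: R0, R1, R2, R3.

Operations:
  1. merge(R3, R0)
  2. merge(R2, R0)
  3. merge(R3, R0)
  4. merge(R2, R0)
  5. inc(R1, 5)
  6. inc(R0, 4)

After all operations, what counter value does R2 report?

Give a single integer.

Op 1: merge R3<->R0 -> R3=(0,0,0,0) R0=(0,0,0,0)
Op 2: merge R2<->R0 -> R2=(0,0,0,0) R0=(0,0,0,0)
Op 3: merge R3<->R0 -> R3=(0,0,0,0) R0=(0,0,0,0)
Op 4: merge R2<->R0 -> R2=(0,0,0,0) R0=(0,0,0,0)
Op 5: inc R1 by 5 -> R1=(0,5,0,0) value=5
Op 6: inc R0 by 4 -> R0=(4,0,0,0) value=4

Answer: 0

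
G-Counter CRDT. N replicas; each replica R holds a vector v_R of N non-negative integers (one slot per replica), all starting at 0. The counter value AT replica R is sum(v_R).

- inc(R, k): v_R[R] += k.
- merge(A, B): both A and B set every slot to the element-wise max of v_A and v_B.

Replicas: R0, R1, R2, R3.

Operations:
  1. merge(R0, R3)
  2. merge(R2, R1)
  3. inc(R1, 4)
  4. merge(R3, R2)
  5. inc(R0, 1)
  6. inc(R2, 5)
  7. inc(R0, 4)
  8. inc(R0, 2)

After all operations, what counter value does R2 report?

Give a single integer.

Op 1: merge R0<->R3 -> R0=(0,0,0,0) R3=(0,0,0,0)
Op 2: merge R2<->R1 -> R2=(0,0,0,0) R1=(0,0,0,0)
Op 3: inc R1 by 4 -> R1=(0,4,0,0) value=4
Op 4: merge R3<->R2 -> R3=(0,0,0,0) R2=(0,0,0,0)
Op 5: inc R0 by 1 -> R0=(1,0,0,0) value=1
Op 6: inc R2 by 5 -> R2=(0,0,5,0) value=5
Op 7: inc R0 by 4 -> R0=(5,0,0,0) value=5
Op 8: inc R0 by 2 -> R0=(7,0,0,0) value=7

Answer: 5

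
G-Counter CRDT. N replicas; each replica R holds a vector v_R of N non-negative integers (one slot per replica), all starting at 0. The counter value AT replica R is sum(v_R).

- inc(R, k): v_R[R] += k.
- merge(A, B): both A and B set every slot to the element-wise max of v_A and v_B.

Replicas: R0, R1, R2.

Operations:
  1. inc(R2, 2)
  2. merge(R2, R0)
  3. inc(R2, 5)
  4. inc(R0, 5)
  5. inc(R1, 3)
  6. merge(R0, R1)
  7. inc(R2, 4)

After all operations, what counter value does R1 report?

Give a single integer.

Answer: 10

Derivation:
Op 1: inc R2 by 2 -> R2=(0,0,2) value=2
Op 2: merge R2<->R0 -> R2=(0,0,2) R0=(0,0,2)
Op 3: inc R2 by 5 -> R2=(0,0,7) value=7
Op 4: inc R0 by 5 -> R0=(5,0,2) value=7
Op 5: inc R1 by 3 -> R1=(0,3,0) value=3
Op 6: merge R0<->R1 -> R0=(5,3,2) R1=(5,3,2)
Op 7: inc R2 by 4 -> R2=(0,0,11) value=11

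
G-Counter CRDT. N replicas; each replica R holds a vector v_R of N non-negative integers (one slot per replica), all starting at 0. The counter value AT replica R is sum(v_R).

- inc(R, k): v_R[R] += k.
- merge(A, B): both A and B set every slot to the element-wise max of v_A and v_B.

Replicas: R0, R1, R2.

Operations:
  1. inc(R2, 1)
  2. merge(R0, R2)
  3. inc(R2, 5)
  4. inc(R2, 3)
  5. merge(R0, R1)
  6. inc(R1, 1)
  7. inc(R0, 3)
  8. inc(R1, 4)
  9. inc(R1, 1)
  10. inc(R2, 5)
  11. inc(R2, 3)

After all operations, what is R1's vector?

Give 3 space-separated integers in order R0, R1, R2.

Op 1: inc R2 by 1 -> R2=(0,0,1) value=1
Op 2: merge R0<->R2 -> R0=(0,0,1) R2=(0,0,1)
Op 3: inc R2 by 5 -> R2=(0,0,6) value=6
Op 4: inc R2 by 3 -> R2=(0,0,9) value=9
Op 5: merge R0<->R1 -> R0=(0,0,1) R1=(0,0,1)
Op 6: inc R1 by 1 -> R1=(0,1,1) value=2
Op 7: inc R0 by 3 -> R0=(3,0,1) value=4
Op 8: inc R1 by 4 -> R1=(0,5,1) value=6
Op 9: inc R1 by 1 -> R1=(0,6,1) value=7
Op 10: inc R2 by 5 -> R2=(0,0,14) value=14
Op 11: inc R2 by 3 -> R2=(0,0,17) value=17

Answer: 0 6 1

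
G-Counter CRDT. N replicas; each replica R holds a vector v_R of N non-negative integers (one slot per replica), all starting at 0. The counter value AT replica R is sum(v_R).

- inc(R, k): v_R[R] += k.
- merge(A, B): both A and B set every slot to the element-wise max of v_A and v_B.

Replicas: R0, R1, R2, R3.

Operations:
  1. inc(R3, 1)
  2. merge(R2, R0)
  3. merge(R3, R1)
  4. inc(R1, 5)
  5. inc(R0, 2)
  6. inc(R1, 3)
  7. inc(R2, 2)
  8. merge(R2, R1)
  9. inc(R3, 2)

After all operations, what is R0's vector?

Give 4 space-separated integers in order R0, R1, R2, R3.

Op 1: inc R3 by 1 -> R3=(0,0,0,1) value=1
Op 2: merge R2<->R0 -> R2=(0,0,0,0) R0=(0,0,0,0)
Op 3: merge R3<->R1 -> R3=(0,0,0,1) R1=(0,0,0,1)
Op 4: inc R1 by 5 -> R1=(0,5,0,1) value=6
Op 5: inc R0 by 2 -> R0=(2,0,0,0) value=2
Op 6: inc R1 by 3 -> R1=(0,8,0,1) value=9
Op 7: inc R2 by 2 -> R2=(0,0,2,0) value=2
Op 8: merge R2<->R1 -> R2=(0,8,2,1) R1=(0,8,2,1)
Op 9: inc R3 by 2 -> R3=(0,0,0,3) value=3

Answer: 2 0 0 0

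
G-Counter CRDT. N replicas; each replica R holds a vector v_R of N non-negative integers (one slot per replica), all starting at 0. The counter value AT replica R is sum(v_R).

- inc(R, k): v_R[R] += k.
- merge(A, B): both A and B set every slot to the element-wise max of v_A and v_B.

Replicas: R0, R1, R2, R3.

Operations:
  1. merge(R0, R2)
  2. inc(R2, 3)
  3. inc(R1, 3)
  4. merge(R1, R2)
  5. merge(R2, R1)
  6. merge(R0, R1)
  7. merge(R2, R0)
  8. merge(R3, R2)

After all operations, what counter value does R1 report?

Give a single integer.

Op 1: merge R0<->R2 -> R0=(0,0,0,0) R2=(0,0,0,0)
Op 2: inc R2 by 3 -> R2=(0,0,3,0) value=3
Op 3: inc R1 by 3 -> R1=(0,3,0,0) value=3
Op 4: merge R1<->R2 -> R1=(0,3,3,0) R2=(0,3,3,0)
Op 5: merge R2<->R1 -> R2=(0,3,3,0) R1=(0,3,3,0)
Op 6: merge R0<->R1 -> R0=(0,3,3,0) R1=(0,3,3,0)
Op 7: merge R2<->R0 -> R2=(0,3,3,0) R0=(0,3,3,0)
Op 8: merge R3<->R2 -> R3=(0,3,3,0) R2=(0,3,3,0)

Answer: 6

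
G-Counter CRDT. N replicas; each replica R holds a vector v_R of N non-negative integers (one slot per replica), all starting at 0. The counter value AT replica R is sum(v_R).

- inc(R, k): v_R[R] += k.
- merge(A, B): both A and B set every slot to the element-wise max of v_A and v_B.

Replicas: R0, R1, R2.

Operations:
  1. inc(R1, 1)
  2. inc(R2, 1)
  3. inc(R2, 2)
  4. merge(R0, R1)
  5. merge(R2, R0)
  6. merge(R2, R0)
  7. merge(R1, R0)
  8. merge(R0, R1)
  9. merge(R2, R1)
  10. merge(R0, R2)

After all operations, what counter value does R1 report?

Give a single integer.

Op 1: inc R1 by 1 -> R1=(0,1,0) value=1
Op 2: inc R2 by 1 -> R2=(0,0,1) value=1
Op 3: inc R2 by 2 -> R2=(0,0,3) value=3
Op 4: merge R0<->R1 -> R0=(0,1,0) R1=(0,1,0)
Op 5: merge R2<->R0 -> R2=(0,1,3) R0=(0,1,3)
Op 6: merge R2<->R0 -> R2=(0,1,3) R0=(0,1,3)
Op 7: merge R1<->R0 -> R1=(0,1,3) R0=(0,1,3)
Op 8: merge R0<->R1 -> R0=(0,1,3) R1=(0,1,3)
Op 9: merge R2<->R1 -> R2=(0,1,3) R1=(0,1,3)
Op 10: merge R0<->R2 -> R0=(0,1,3) R2=(0,1,3)

Answer: 4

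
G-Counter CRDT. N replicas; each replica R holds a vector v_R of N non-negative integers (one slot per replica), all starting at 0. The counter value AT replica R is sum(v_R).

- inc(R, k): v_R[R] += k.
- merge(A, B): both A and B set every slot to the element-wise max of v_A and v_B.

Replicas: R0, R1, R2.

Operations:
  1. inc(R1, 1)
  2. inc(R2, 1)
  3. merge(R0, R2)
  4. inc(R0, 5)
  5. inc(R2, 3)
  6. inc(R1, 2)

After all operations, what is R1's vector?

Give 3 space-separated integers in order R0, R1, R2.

Op 1: inc R1 by 1 -> R1=(0,1,0) value=1
Op 2: inc R2 by 1 -> R2=(0,0,1) value=1
Op 3: merge R0<->R2 -> R0=(0,0,1) R2=(0,0,1)
Op 4: inc R0 by 5 -> R0=(5,0,1) value=6
Op 5: inc R2 by 3 -> R2=(0,0,4) value=4
Op 6: inc R1 by 2 -> R1=(0,3,0) value=3

Answer: 0 3 0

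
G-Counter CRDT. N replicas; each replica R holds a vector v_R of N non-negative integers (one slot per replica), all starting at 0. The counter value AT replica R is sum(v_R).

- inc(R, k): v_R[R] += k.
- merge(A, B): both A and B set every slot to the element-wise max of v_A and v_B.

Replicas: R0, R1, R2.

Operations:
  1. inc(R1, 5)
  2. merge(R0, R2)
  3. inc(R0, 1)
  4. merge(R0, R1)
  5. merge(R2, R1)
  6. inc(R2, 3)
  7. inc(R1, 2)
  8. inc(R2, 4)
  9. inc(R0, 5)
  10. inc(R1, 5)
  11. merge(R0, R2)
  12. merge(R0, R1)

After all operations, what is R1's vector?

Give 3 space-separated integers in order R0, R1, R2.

Op 1: inc R1 by 5 -> R1=(0,5,0) value=5
Op 2: merge R0<->R2 -> R0=(0,0,0) R2=(0,0,0)
Op 3: inc R0 by 1 -> R0=(1,0,0) value=1
Op 4: merge R0<->R1 -> R0=(1,5,0) R1=(1,5,0)
Op 5: merge R2<->R1 -> R2=(1,5,0) R1=(1,5,0)
Op 6: inc R2 by 3 -> R2=(1,5,3) value=9
Op 7: inc R1 by 2 -> R1=(1,7,0) value=8
Op 8: inc R2 by 4 -> R2=(1,5,7) value=13
Op 9: inc R0 by 5 -> R0=(6,5,0) value=11
Op 10: inc R1 by 5 -> R1=(1,12,0) value=13
Op 11: merge R0<->R2 -> R0=(6,5,7) R2=(6,5,7)
Op 12: merge R0<->R1 -> R0=(6,12,7) R1=(6,12,7)

Answer: 6 12 7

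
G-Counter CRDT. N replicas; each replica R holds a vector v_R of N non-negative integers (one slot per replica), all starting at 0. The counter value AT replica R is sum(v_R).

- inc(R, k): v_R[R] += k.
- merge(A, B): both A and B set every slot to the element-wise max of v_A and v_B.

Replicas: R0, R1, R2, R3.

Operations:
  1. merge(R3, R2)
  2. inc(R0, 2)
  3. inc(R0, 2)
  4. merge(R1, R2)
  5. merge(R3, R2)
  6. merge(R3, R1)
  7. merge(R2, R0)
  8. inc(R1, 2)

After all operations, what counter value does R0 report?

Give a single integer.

Answer: 4

Derivation:
Op 1: merge R3<->R2 -> R3=(0,0,0,0) R2=(0,0,0,0)
Op 2: inc R0 by 2 -> R0=(2,0,0,0) value=2
Op 3: inc R0 by 2 -> R0=(4,0,0,0) value=4
Op 4: merge R1<->R2 -> R1=(0,0,0,0) R2=(0,0,0,0)
Op 5: merge R3<->R2 -> R3=(0,0,0,0) R2=(0,0,0,0)
Op 6: merge R3<->R1 -> R3=(0,0,0,0) R1=(0,0,0,0)
Op 7: merge R2<->R0 -> R2=(4,0,0,0) R0=(4,0,0,0)
Op 8: inc R1 by 2 -> R1=(0,2,0,0) value=2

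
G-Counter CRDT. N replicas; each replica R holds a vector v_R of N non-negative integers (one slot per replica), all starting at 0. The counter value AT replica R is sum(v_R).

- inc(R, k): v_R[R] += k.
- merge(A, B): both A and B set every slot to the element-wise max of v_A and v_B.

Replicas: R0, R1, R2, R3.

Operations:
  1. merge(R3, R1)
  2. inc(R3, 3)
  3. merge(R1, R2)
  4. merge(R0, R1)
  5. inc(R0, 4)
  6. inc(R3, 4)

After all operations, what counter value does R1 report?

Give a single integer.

Answer: 0

Derivation:
Op 1: merge R3<->R1 -> R3=(0,0,0,0) R1=(0,0,0,0)
Op 2: inc R3 by 3 -> R3=(0,0,0,3) value=3
Op 3: merge R1<->R2 -> R1=(0,0,0,0) R2=(0,0,0,0)
Op 4: merge R0<->R1 -> R0=(0,0,0,0) R1=(0,0,0,0)
Op 5: inc R0 by 4 -> R0=(4,0,0,0) value=4
Op 6: inc R3 by 4 -> R3=(0,0,0,7) value=7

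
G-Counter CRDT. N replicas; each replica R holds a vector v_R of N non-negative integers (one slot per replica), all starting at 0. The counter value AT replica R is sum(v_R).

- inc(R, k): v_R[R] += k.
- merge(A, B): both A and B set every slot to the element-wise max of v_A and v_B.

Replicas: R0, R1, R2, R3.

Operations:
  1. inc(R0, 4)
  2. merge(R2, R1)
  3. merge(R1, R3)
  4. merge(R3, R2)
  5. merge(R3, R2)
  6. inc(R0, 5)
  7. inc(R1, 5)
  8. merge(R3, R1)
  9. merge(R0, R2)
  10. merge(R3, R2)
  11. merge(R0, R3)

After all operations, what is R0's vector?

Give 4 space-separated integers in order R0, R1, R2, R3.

Op 1: inc R0 by 4 -> R0=(4,0,0,0) value=4
Op 2: merge R2<->R1 -> R2=(0,0,0,0) R1=(0,0,0,0)
Op 3: merge R1<->R3 -> R1=(0,0,0,0) R3=(0,0,0,0)
Op 4: merge R3<->R2 -> R3=(0,0,0,0) R2=(0,0,0,0)
Op 5: merge R3<->R2 -> R3=(0,0,0,0) R2=(0,0,0,0)
Op 6: inc R0 by 5 -> R0=(9,0,0,0) value=9
Op 7: inc R1 by 5 -> R1=(0,5,0,0) value=5
Op 8: merge R3<->R1 -> R3=(0,5,0,0) R1=(0,5,0,0)
Op 9: merge R0<->R2 -> R0=(9,0,0,0) R2=(9,0,0,0)
Op 10: merge R3<->R2 -> R3=(9,5,0,0) R2=(9,5,0,0)
Op 11: merge R0<->R3 -> R0=(9,5,0,0) R3=(9,5,0,0)

Answer: 9 5 0 0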